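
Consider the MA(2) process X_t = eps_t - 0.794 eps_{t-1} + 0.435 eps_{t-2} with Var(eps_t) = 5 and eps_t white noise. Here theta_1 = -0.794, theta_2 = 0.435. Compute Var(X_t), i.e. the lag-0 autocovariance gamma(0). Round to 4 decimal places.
\gamma(0) = 9.0983

For an MA(q) process X_t = eps_t + sum_i theta_i eps_{t-i} with
Var(eps_t) = sigma^2, the variance is
  gamma(0) = sigma^2 * (1 + sum_i theta_i^2).
  sum_i theta_i^2 = (-0.794)^2 + (0.435)^2 = 0.630436 + 0.189225 = 0.819661.
  gamma(0) = 5 * (1 + 0.819661) = 5 * 1.819661 = 9.098305, which rounds to 9.0983.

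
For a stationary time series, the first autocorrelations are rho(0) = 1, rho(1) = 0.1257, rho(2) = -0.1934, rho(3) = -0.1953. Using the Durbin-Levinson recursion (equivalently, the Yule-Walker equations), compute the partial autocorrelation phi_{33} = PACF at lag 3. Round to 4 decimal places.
\phi_{33} = -0.1480

The PACF at lag k is phi_{kk}, the last component of the solution
to the Yule-Walker system G_k phi = r_k where
  (G_k)_{ij} = rho(|i - j|), (r_k)_i = rho(i), i,j = 1..k.
Equivalently, Durbin-Levinson gives phi_{kk} iteratively:
  phi_{11} = rho(1)
  phi_{kk} = [rho(k) - sum_{j=1..k-1} phi_{k-1,j} rho(k-j)]
            / [1 - sum_{j=1..k-1} phi_{k-1,j} rho(j)],
  phi_{k,j} = phi_{k-1,j} - phi_{kk} phi_{k-1,k-j},  j = 1..k-1.
Step k = 1:
  phi_11 = rho(1) = 0.1257.
Step k = 2:
  phi_22 = [rho(2) - phi_11 rho(1)] / [1 - phi_11 rho(1)] = [-0.1934 - (0.1257)(0.1257)] / [1 - (0.1257)(0.1257)]
         = -0.20920049 / 0.98419951 = -0.212559.
  Update: phi_21 = phi_11 - phi_22 phi_11 = 0.1257 - (-0.212559)(0.1257) = 0.152419.
Step k = 3:
  phi_33 = [rho(3) - phi_21 rho(2) - phi_22 rho(1)] / [1 - phi_21 rho(1) - phi_22 rho(2)]
    numerator   = -0.1953 - (0.152419)(-0.1934) - (-0.212559)(0.1257) = -0.13910356
    denominator = 1 - (0.152419)(0.1257) - (-0.212559)(-0.1934) = 0.93973206
  phi_33 = -0.13910356 / 0.93973206 = -0.148.
Therefore phi_{33} = -0.1480.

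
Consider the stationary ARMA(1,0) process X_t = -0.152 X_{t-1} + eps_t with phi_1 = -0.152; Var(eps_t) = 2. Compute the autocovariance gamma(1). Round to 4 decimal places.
\gamma(1) = -0.3112

Multiply the model equation by X_{t-k} and take expectations. With theta_0 = psi_0 = 1 and psi_j the MA(infinity) weights, this gives
  gamma(k) - sum_i phi_i gamma(k-i) = c_k,
  c_k = sigma^2 * sum_{j=k..q} theta_j psi_{j-k}   (c_k = 0 for k > q),
using gamma(-m) = gamma(m).
Pure AR (q = 0): c_0 = sigma^2 = 2, c_k = 0 for k >= 1.
Equations for k = 0 and k = 1 (AR order 1):
  gamma(0) = phi_1 gamma(1) + c_0
  gamma(1) = phi_1 gamma(0) + c_1
Substituting the second into the first: gamma(0) (1 - phi_1^2) = c_0 + phi_1 c_1, so
  gamma(0) = c_0 / (1 - phi_1^2) = 2 / (1 - (-0.152)^2) = 2 / 0.976896 = 2.047301.
  gamma(1) = phi_1 gamma(0) = (-0.152)(2.047301) = -0.31119.
Therefore gamma(1) = -0.3112 (to 4 decimal places).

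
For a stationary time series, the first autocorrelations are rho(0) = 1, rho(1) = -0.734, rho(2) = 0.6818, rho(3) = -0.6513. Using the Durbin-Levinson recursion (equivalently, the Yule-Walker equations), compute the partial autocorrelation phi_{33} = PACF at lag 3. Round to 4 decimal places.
\phi_{33} = -0.1881

The PACF at lag k is phi_{kk}, the last component of the solution
to the Yule-Walker system G_k phi = r_k where
  (G_k)_{ij} = rho(|i - j|), (r_k)_i = rho(i), i,j = 1..k.
Equivalently, Durbin-Levinson gives phi_{kk} iteratively:
  phi_{11} = rho(1)
  phi_{kk} = [rho(k) - sum_{j=1..k-1} phi_{k-1,j} rho(k-j)]
            / [1 - sum_{j=1..k-1} phi_{k-1,j} rho(j)],
  phi_{k,j} = phi_{k-1,j} - phi_{kk} phi_{k-1,k-j},  j = 1..k-1.
Step k = 1:
  phi_11 = rho(1) = -0.734.
Step k = 2:
  phi_22 = [rho(2) - phi_11 rho(1)] / [1 - phi_11 rho(1)] = [0.6818 - (-0.734)(-0.734)] / [1 - (-0.734)(-0.734)]
         = 0.143044 / 0.461244 = 0.310127.
  Update: phi_21 = phi_11 - phi_22 phi_11 = -0.734 - (0.310127)(-0.734) = -0.506367.
Step k = 3:
  phi_33 = [rho(3) - phi_21 rho(2) - phi_22 rho(1)] / [1 - phi_21 rho(1) - phi_22 rho(2)]
    numerator   = -0.6513 - (-0.506367)(0.6818) - (0.310127)(-0.734) = -0.07842602
    denominator = 1 - (-0.506367)(-0.734) - (0.310127)(0.6818) = 0.41688226
  phi_33 = -0.07842602 / 0.41688226 = -0.1881.
Therefore phi_{33} = -0.1881.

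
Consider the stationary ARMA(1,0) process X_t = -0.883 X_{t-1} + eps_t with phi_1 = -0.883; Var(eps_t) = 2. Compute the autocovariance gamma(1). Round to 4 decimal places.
\gamma(1) = -8.0159

Multiply the model equation by X_{t-k} and take expectations. With theta_0 = psi_0 = 1 and psi_j the MA(infinity) weights, this gives
  gamma(k) - sum_i phi_i gamma(k-i) = c_k,
  c_k = sigma^2 * sum_{j=k..q} theta_j psi_{j-k}   (c_k = 0 for k > q),
using gamma(-m) = gamma(m).
Pure AR (q = 0): c_0 = sigma^2 = 2, c_k = 0 for k >= 1.
Equations for k = 0 and k = 1 (AR order 1):
  gamma(0) = phi_1 gamma(1) + c_0
  gamma(1) = phi_1 gamma(0) + c_1
Substituting the second into the first: gamma(0) (1 - phi_1^2) = c_0 + phi_1 c_1, so
  gamma(0) = c_0 / (1 - phi_1^2) = 2 / (1 - (-0.883)^2) = 2 / 0.220311 = 9.078076.
  gamma(1) = phi_1 gamma(0) = (-0.883)(9.078076) = -8.015941.
Therefore gamma(1) = -8.0159 (to 4 decimal places).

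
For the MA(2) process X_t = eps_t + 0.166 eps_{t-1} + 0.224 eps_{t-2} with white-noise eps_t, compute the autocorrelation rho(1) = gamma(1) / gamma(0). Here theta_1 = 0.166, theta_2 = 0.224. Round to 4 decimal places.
\rho(1) = 0.1885

For an MA(q) process with theta_0 = 1, the autocovariance is
  gamma(k) = sigma^2 * sum_{i=0..q-k} theta_i * theta_{i+k},
and rho(k) = gamma(k) / gamma(0). Sigma^2 cancels.
  numerator   = (1)*(0.166) + (0.166)*(0.224) = 0.203184.
  denominator = (1)^2 + (0.166)^2 + (0.224)^2 = 1.077732.
  rho(1) = 0.203184 / 1.077732 = 0.1885.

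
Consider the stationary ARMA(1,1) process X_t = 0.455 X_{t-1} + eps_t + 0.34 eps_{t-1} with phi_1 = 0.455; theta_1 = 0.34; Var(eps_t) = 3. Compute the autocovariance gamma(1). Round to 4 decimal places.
\gamma(1) = 3.4729

Multiply the model equation by X_{t-k} and take expectations. With theta_0 = psi_0 = 1 and psi_j the MA(infinity) weights, this gives
  gamma(k) - sum_i phi_i gamma(k-i) = c_k,
  c_k = sigma^2 * sum_{j=k..q} theta_j psi_{j-k}   (c_k = 0 for k > q),
using gamma(-m) = gamma(m).
psi-weights needed (psi_j = theta_j + sum_i phi_i psi_{j-i}):
  psi_1 = theta_1 + phi_1 = 0.34 + (0.455) = 0.795
Right-hand sides:
  c_0 = sigma^2 (1 + theta_1 psi_1) = 3 * (1 + (0.34)(0.795)) = 3 * 1.2703 = 3.8109
  c_1 = sigma^2 theta_1 = 3 * (0.34) = 1.02
  c_2 = 0
Equations for k = 0 and k = 1 (AR order 1):
  gamma(0) = phi_1 gamma(1) + c_0
  gamma(1) = phi_1 gamma(0) + c_1
Substituting the second into the first: gamma(0) (1 - phi_1^2) = c_0 + phi_1 c_1, so
  gamma(0) = (c_0 + phi_1 c_1) / (1 - phi_1^2) = (3.8109 + (0.455)(1.02)) / (1 - (0.455)^2) = 4.275 / 0.792975 = 5.391091.
  gamma(1) = phi_1 gamma(0) + c_1 = (0.455)(5.391091) + (1.02) = 3.472946.
Therefore gamma(1) = 3.4729 (to 4 decimal places).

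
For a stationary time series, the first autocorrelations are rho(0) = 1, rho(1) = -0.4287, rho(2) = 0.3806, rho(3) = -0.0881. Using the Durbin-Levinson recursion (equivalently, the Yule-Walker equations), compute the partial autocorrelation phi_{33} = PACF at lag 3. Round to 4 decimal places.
\phi_{33} = 0.1809

The PACF at lag k is phi_{kk}, the last component of the solution
to the Yule-Walker system G_k phi = r_k where
  (G_k)_{ij} = rho(|i - j|), (r_k)_i = rho(i), i,j = 1..k.
Equivalently, Durbin-Levinson gives phi_{kk} iteratively:
  phi_{11} = rho(1)
  phi_{kk} = [rho(k) - sum_{j=1..k-1} phi_{k-1,j} rho(k-j)]
            / [1 - sum_{j=1..k-1} phi_{k-1,j} rho(j)],
  phi_{k,j} = phi_{k-1,j} - phi_{kk} phi_{k-1,k-j},  j = 1..k-1.
Step k = 1:
  phi_11 = rho(1) = -0.4287.
Step k = 2:
  phi_22 = [rho(2) - phi_11 rho(1)] / [1 - phi_11 rho(1)] = [0.3806 - (-0.4287)(-0.4287)] / [1 - (-0.4287)(-0.4287)]
         = 0.19681631 / 0.81621631 = 0.241133.
  Update: phi_21 = phi_11 - phi_22 phi_11 = -0.4287 - (0.241133)(-0.4287) = -0.325326.
Step k = 3:
  phi_33 = [rho(3) - phi_21 rho(2) - phi_22 rho(1)] / [1 - phi_21 rho(1) - phi_22 rho(2)]
    numerator   = -0.0881 - (-0.325326)(0.3806) - (0.241133)(-0.4287) = 0.13909278
    denominator = 1 - (-0.325326)(-0.4287) - (0.241133)(0.3806) = 0.76875749
  phi_33 = 0.13909278 / 0.76875749 = 0.1809.
Therefore phi_{33} = 0.1809.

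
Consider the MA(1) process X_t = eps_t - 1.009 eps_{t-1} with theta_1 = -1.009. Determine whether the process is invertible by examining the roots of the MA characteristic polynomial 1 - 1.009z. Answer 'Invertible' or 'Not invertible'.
\text{Not invertible}

The MA(q) characteristic polynomial is P(z) = 1 - 1.009z.
Invertibility requires all roots to lie outside the unit circle, i.e. |z| > 1 for every root.
This is linear in z: 1 + (-1.009) z = 0  =>  z = -1/(-1.009) = 0.99108,  |z| = 0.99108.
Moduli of all roots: 0.9911.
All moduli strictly greater than 1? No.
Verdict: Not invertible.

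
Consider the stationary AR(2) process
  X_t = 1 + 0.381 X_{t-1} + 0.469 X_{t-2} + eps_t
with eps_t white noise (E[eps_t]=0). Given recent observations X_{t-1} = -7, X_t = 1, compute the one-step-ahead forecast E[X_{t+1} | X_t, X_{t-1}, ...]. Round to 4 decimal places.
E[X_{t+1} \mid \mathcal F_t] = -1.9020

For an AR(p) model X_t = c + sum_i phi_i X_{t-i} + eps_t, the
one-step-ahead conditional mean is
  E[X_{t+1} | X_t, ...] = c + sum_i phi_i X_{t+1-i}.
Substitute known values:
  E[X_{t+1} | ...] = 1 + (0.381) * (1) + (0.469) * (-7)
                   = -1.9020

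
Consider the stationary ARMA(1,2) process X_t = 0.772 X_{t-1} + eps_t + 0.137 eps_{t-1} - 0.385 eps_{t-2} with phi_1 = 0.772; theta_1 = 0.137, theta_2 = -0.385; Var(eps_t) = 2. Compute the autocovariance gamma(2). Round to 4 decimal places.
\gamma(2) = 1.3741

Multiply the model equation by X_{t-k} and take expectations. With theta_0 = psi_0 = 1 and psi_j the MA(infinity) weights, this gives
  gamma(k) - sum_i phi_i gamma(k-i) = c_k,
  c_k = sigma^2 * sum_{j=k..q} theta_j psi_{j-k}   (c_k = 0 for k > q),
using gamma(-m) = gamma(m).
psi-weights needed (psi_j = theta_j + sum_i phi_i psi_{j-i}):
  psi_1 = theta_1 + phi_1 = 0.137 + (0.772) = 0.909
  psi_2 = theta_2 + phi_1 psi_1 = -0.385 + (0.772)(0.909) = 0.316748
Right-hand sides:
  c_0 = sigma^2 (1 + theta_1 psi_1 + theta_2 psi_2) = 2 * (1 + (0.137)(0.909) + (-0.385)(0.316748)) = 2 * 1.002585 = 2.00517
  c_1 = sigma^2 (theta_1 + theta_2 psi_1) = 2 * (0.137 + (-0.385)(0.909)) = -0.42593
  c_2 = sigma^2 theta_2 = 2 * (-0.385) = -0.77
Equations for k = 0 and k = 1 (AR order 1):
  gamma(0) = phi_1 gamma(1) + c_0
  gamma(1) = phi_1 gamma(0) + c_1
Substituting the second into the first: gamma(0) (1 - phi_1^2) = c_0 + phi_1 c_1, so
  gamma(0) = (c_0 + phi_1 c_1) / (1 - phi_1^2) = (2.00517 + (0.772)(-0.42593)) / (1 - (0.772)^2) = 1.676352 / 0.404016 = 4.149222.
  gamma(1) = phi_1 gamma(0) + c_1 = (0.772)(4.149222) + (-0.42593) = 2.777269.
For k = 2: gamma(2) = phi_1 gamma(1) + c_2
  = (0.772)(2.777269) + (-0.77) = 1.374052.
Therefore gamma(2) = 1.3741 (to 4 decimal places).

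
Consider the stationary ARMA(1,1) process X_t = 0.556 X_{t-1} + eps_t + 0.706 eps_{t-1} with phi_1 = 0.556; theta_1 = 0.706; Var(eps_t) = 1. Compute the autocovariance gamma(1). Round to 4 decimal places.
\gamma(1) = 2.5437

Multiply the model equation by X_{t-k} and take expectations. With theta_0 = psi_0 = 1 and psi_j the MA(infinity) weights, this gives
  gamma(k) - sum_i phi_i gamma(k-i) = c_k,
  c_k = sigma^2 * sum_{j=k..q} theta_j psi_{j-k}   (c_k = 0 for k > q),
using gamma(-m) = gamma(m).
psi-weights needed (psi_j = theta_j + sum_i phi_i psi_{j-i}):
  psi_1 = theta_1 + phi_1 = 0.706 + (0.556) = 1.262
Right-hand sides:
  c_0 = sigma^2 (1 + theta_1 psi_1) = 1 * (1 + (0.706)(1.262)) = 1 * 1.890972 = 1.890972
  c_1 = sigma^2 theta_1 = 1 * (0.706) = 0.706
  c_2 = 0
Equations for k = 0 and k = 1 (AR order 1):
  gamma(0) = phi_1 gamma(1) + c_0
  gamma(1) = phi_1 gamma(0) + c_1
Substituting the second into the first: gamma(0) (1 - phi_1^2) = c_0 + phi_1 c_1, so
  gamma(0) = (c_0 + phi_1 c_1) / (1 - phi_1^2) = (1.890972 + (0.556)(0.706)) / (1 - (0.556)^2) = 2.283508 / 0.690864 = 3.305293.
  gamma(1) = phi_1 gamma(0) + c_1 = (0.556)(3.305293) + (0.706) = 2.543743.
Therefore gamma(1) = 2.5437 (to 4 decimal places).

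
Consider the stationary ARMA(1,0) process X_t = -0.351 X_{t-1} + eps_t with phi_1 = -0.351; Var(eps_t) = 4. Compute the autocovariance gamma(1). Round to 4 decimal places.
\gamma(1) = -1.6013

Multiply the model equation by X_{t-k} and take expectations. With theta_0 = psi_0 = 1 and psi_j the MA(infinity) weights, this gives
  gamma(k) - sum_i phi_i gamma(k-i) = c_k,
  c_k = sigma^2 * sum_{j=k..q} theta_j psi_{j-k}   (c_k = 0 for k > q),
using gamma(-m) = gamma(m).
Pure AR (q = 0): c_0 = sigma^2 = 4, c_k = 0 for k >= 1.
Equations for k = 0 and k = 1 (AR order 1):
  gamma(0) = phi_1 gamma(1) + c_0
  gamma(1) = phi_1 gamma(0) + c_1
Substituting the second into the first: gamma(0) (1 - phi_1^2) = c_0 + phi_1 c_1, so
  gamma(0) = c_0 / (1 - phi_1^2) = 4 / (1 - (-0.351)^2) = 4 / 0.876799 = 4.562049.
  gamma(1) = phi_1 gamma(0) = (-0.351)(4.562049) = -1.601279.
Therefore gamma(1) = -1.6013 (to 4 decimal places).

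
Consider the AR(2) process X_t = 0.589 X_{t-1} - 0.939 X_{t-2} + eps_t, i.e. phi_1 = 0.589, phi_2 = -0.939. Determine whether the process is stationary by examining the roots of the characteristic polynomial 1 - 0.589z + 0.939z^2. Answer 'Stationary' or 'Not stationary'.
\text{Stationary}

The AR(p) characteristic polynomial is P(z) = 1 - 0.589z + 0.939z^2.
Stationarity requires all roots to lie outside the unit circle, i.e. |z| > 1 for every root.
Set 1 + (-0.589) z + (0.939) z^2 = 0, i.e. a z^2 + b z + c = 0 with a = 0.939, b = -0.589, c = 1.
Discriminant D = b^2 - 4ac = (-0.589)^2 - 4*(0.939)*1 = 0.346921 - (3.756) = -3.409079.
D < 0, so the roots are the complex-conjugate pair z = (-b +/- i sqrt(-D)) / (2a) = 0.3136 +/- 0.9832i.
For a conjugate pair |z|^2 = z * conj(z) = (product of roots) = c/a = 1/(0.939) = 1.064963, so |z| = sqrt(1.064963) = 1.032 for both roots.
Moduli of all roots: 1.0320, 1.0320.
All moduli strictly greater than 1? Yes.
Verdict: Stationary.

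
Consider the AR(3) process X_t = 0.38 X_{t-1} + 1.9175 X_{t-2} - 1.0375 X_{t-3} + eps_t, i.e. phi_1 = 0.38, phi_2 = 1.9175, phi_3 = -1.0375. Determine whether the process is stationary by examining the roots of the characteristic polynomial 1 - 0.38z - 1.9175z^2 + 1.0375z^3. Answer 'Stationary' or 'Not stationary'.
\text{Not stationary}

The AR(p) characteristic polynomial is P(z) = 1 - 0.38z - 1.9175z^2 + 1.0375z^3.
Stationarity requires all roots to lie outside the unit circle, i.e. |z| > 1 for every root.
Degree 3: look for a simple real root z0 first, then factor out (1 - z/z0) and solve the remaining quadratic.
Testing z0 = 0.8: P(0.8) = 1 + (-0.38)(0.8) + (-1.9175)(0.8)^2 + (1.0375)(0.8)^3
  = 1 + (-0.304) + (-1.2272) + (0.5312) = 0.  So z_0 = 0.8 is a root, |z_0| = 0.8.
Divide out the factor (1 - 1.25 z) = (1 - z/z0) (since 1/z0 = 1.25):
  P(z) = (1 - 1.25 z)(1 + (0.87) z + (-0.83) z^2)
  [check: z-coef 0.87 - (1.25) = -0.38; z^2-coef -0.83 - (1.25)(0.87) = -1.9175; z^3-coef -(1.25)(-0.83) = 1.0375.]
Remaining roots from the quadratic factor 1 + (0.87) z + (-0.83) z^2:
  Set 1 + (0.87) z + (-0.83) z^2 = 0, i.e. a z^2 + b z + c = 0 with a = -0.83, b = 0.87, c = 1.
  Discriminant D = b^2 - 4ac = (0.87)^2 - 4*(-0.83)*1 = 0.7569 - (-3.32) = 4.0769.
  D >= 0, so the roots are real: z = (-b +/- sqrt(D)) / (2a) = (-0.87 +/- 2.019133) / (-1.66).
    z_1 = (-0.87 + 2.019133) / (-1.66) = -0.6922,   |z_1| = 0.6922.
    z_2 = (-0.87 - 2.019133) / (-1.66) = 1.7404,   |z_2| = 1.7404.
Moduli of all roots: 0.8000, 0.6922, 1.7404.
All moduli strictly greater than 1? No.
Verdict: Not stationary.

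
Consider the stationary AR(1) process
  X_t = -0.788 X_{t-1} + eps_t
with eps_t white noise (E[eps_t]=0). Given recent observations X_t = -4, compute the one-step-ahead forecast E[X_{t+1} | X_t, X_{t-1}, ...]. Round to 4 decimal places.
E[X_{t+1} \mid \mathcal F_t] = 3.1520

For an AR(p) model X_t = c + sum_i phi_i X_{t-i} + eps_t, the
one-step-ahead conditional mean is
  E[X_{t+1} | X_t, ...] = c + sum_i phi_i X_{t+1-i}.
Substitute known values:
  E[X_{t+1} | ...] = (-0.788) * (-4)
                   = 3.1520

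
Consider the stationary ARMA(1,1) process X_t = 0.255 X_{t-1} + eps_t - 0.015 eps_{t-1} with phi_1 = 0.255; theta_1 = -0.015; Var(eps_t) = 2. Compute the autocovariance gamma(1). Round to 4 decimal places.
\gamma(1) = 0.5114

Multiply the model equation by X_{t-k} and take expectations. With theta_0 = psi_0 = 1 and psi_j the MA(infinity) weights, this gives
  gamma(k) - sum_i phi_i gamma(k-i) = c_k,
  c_k = sigma^2 * sum_{j=k..q} theta_j psi_{j-k}   (c_k = 0 for k > q),
using gamma(-m) = gamma(m).
psi-weights needed (psi_j = theta_j + sum_i phi_i psi_{j-i}):
  psi_1 = theta_1 + phi_1 = -0.015 + (0.255) = 0.24
Right-hand sides:
  c_0 = sigma^2 (1 + theta_1 psi_1) = 2 * (1 + (-0.015)(0.24)) = 2 * 0.9964 = 1.9928
  c_1 = sigma^2 theta_1 = 2 * (-0.015) = -0.03
  c_2 = 0
Equations for k = 0 and k = 1 (AR order 1):
  gamma(0) = phi_1 gamma(1) + c_0
  gamma(1) = phi_1 gamma(0) + c_1
Substituting the second into the first: gamma(0) (1 - phi_1^2) = c_0 + phi_1 c_1, so
  gamma(0) = (c_0 + phi_1 c_1) / (1 - phi_1^2) = (1.9928 + (0.255)(-0.03)) / (1 - (0.255)^2) = 1.98515 / 0.934975 = 2.123212.
  gamma(1) = phi_1 gamma(0) + c_1 = (0.255)(2.123212) + (-0.03) = 0.511419.
Therefore gamma(1) = 0.5114 (to 4 decimal places).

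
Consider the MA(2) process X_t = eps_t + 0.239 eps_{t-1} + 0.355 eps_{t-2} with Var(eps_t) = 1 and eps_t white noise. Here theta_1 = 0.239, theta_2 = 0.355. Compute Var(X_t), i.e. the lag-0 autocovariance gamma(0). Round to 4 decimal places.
\gamma(0) = 1.1831

For an MA(q) process X_t = eps_t + sum_i theta_i eps_{t-i} with
Var(eps_t) = sigma^2, the variance is
  gamma(0) = sigma^2 * (1 + sum_i theta_i^2).
  sum_i theta_i^2 = (0.239)^2 + (0.355)^2 = 0.057121 + 0.126025 = 0.183146.
  gamma(0) = 1 * (1 + 0.183146) = 1 * 1.183146 = 1.183146, which rounds to 1.1831.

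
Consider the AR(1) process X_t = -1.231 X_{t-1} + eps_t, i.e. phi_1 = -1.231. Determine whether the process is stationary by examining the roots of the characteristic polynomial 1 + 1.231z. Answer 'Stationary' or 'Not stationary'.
\text{Not stationary}

The AR(p) characteristic polynomial is P(z) = 1 + 1.231z.
Stationarity requires all roots to lie outside the unit circle, i.e. |z| > 1 for every root.
This is linear in z: 1 + (1.231) z = 0  =>  z = -1/(1.231) = -0.812348,  |z| = 0.812348.
Moduli of all roots: 0.8123.
All moduli strictly greater than 1? No.
Verdict: Not stationary.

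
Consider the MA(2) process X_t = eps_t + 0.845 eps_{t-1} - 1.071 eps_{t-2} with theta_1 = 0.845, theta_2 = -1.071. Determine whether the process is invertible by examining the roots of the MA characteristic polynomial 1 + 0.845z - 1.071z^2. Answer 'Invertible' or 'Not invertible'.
\text{Not invertible}

The MA(q) characteristic polynomial is P(z) = 1 + 0.845z - 1.071z^2.
Invertibility requires all roots to lie outside the unit circle, i.e. |z| > 1 for every root.
Set 1 + (0.845) z + (-1.071) z^2 = 0, i.e. a z^2 + b z + c = 0 with a = -1.071, b = 0.845, c = 1.
Discriminant D = b^2 - 4ac = (0.845)^2 - 4*(-1.071)*1 = 0.714025 - (-4.284) = 4.998025.
D >= 0, so the roots are real: z = (-b +/- sqrt(D)) / (2a) = (-0.845 +/- 2.235626) / (-2.142).
  z_1 = (-0.845 + 2.235626) / (-2.142) = -0.6492,   |z_1| = 0.6492.
  z_2 = (-0.845 - 2.235626) / (-2.142) = 1.4382,   |z_2| = 1.4382.
Moduli of all roots: 0.6492, 1.4382.
All moduli strictly greater than 1? No.
Verdict: Not invertible.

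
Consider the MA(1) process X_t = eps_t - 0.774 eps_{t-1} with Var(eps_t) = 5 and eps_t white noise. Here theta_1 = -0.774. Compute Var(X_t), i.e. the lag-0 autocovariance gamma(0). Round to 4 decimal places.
\gamma(0) = 7.9954

For an MA(q) process X_t = eps_t + sum_i theta_i eps_{t-i} with
Var(eps_t) = sigma^2, the variance is
  gamma(0) = sigma^2 * (1 + sum_i theta_i^2).
  sum_i theta_i^2 = (-0.774)^2 = 0.599076.
  gamma(0) = 5 * (1 + 0.599076) = 5 * 1.599076 = 7.99538, which rounds to 7.9954.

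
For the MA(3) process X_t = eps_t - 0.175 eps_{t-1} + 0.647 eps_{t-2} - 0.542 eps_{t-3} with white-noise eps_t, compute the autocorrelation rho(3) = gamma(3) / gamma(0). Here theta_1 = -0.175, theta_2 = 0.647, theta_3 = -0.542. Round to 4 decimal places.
\rho(3) = -0.3110

For an MA(q) process with theta_0 = 1, the autocovariance is
  gamma(k) = sigma^2 * sum_{i=0..q-k} theta_i * theta_{i+k},
and rho(k) = gamma(k) / gamma(0). Sigma^2 cancels.
  numerator   = (1)*(-0.542) = -0.542.
  denominator = (1)^2 + (-0.175)^2 + (0.647)^2 + (-0.542)^2 = 1.742998.
  rho(3) = -0.542 / 1.742998 = -0.3110.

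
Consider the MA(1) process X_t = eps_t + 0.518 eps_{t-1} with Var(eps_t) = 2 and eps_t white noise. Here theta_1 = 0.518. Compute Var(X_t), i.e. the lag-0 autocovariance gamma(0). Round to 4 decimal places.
\gamma(0) = 2.5366

For an MA(q) process X_t = eps_t + sum_i theta_i eps_{t-i} with
Var(eps_t) = sigma^2, the variance is
  gamma(0) = sigma^2 * (1 + sum_i theta_i^2).
  sum_i theta_i^2 = (0.518)^2 = 0.268324.
  gamma(0) = 2 * (1 + 0.268324) = 2 * 1.268324 = 2.536648, which rounds to 2.5366.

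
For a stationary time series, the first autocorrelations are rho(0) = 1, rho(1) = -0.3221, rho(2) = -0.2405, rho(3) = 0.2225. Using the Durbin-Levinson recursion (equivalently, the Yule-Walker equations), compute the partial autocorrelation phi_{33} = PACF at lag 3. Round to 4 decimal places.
\phi_{33} = -0.0110

The PACF at lag k is phi_{kk}, the last component of the solution
to the Yule-Walker system G_k phi = r_k where
  (G_k)_{ij} = rho(|i - j|), (r_k)_i = rho(i), i,j = 1..k.
Equivalently, Durbin-Levinson gives phi_{kk} iteratively:
  phi_{11} = rho(1)
  phi_{kk} = [rho(k) - sum_{j=1..k-1} phi_{k-1,j} rho(k-j)]
            / [1 - sum_{j=1..k-1} phi_{k-1,j} rho(j)],
  phi_{k,j} = phi_{k-1,j} - phi_{kk} phi_{k-1,k-j},  j = 1..k-1.
Step k = 1:
  phi_11 = rho(1) = -0.3221.
Step k = 2:
  phi_22 = [rho(2) - phi_11 rho(1)] / [1 - phi_11 rho(1)] = [-0.2405 - (-0.3221)(-0.3221)] / [1 - (-0.3221)(-0.3221)]
         = -0.34424841 / 0.89625159 = -0.384098.
  Update: phi_21 = phi_11 - phi_22 phi_11 = -0.3221 - (-0.384098)(-0.3221) = -0.445818.
Step k = 3:
  phi_33 = [rho(3) - phi_21 rho(2) - phi_22 rho(1)] / [1 - phi_21 rho(1) - phi_22 rho(2)]
    numerator   = 0.2225 - (-0.445818)(-0.2405) - (-0.384098)(-0.3221) = -0.00843717
    denominator = 1 - (-0.445818)(-0.3221) - (-0.384098)(-0.2405) = 0.76402648
  phi_33 = -0.00843717 / 0.76402648 = -0.011.
Therefore phi_{33} = -0.0110.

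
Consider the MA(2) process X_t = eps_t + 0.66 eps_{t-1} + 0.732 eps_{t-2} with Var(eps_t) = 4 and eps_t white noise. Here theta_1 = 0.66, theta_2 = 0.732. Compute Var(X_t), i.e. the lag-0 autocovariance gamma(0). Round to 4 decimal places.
\gamma(0) = 7.8857

For an MA(q) process X_t = eps_t + sum_i theta_i eps_{t-i} with
Var(eps_t) = sigma^2, the variance is
  gamma(0) = sigma^2 * (1 + sum_i theta_i^2).
  sum_i theta_i^2 = (0.66)^2 + (0.732)^2 = 0.4356 + 0.535824 = 0.971424.
  gamma(0) = 4 * (1 + 0.971424) = 4 * 1.971424 = 7.885696, which rounds to 7.8857.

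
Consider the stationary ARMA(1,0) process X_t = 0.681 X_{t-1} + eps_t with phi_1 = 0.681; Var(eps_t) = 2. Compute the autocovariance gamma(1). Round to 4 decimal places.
\gamma(1) = 2.5399

Multiply the model equation by X_{t-k} and take expectations. With theta_0 = psi_0 = 1 and psi_j the MA(infinity) weights, this gives
  gamma(k) - sum_i phi_i gamma(k-i) = c_k,
  c_k = sigma^2 * sum_{j=k..q} theta_j psi_{j-k}   (c_k = 0 for k > q),
using gamma(-m) = gamma(m).
Pure AR (q = 0): c_0 = sigma^2 = 2, c_k = 0 for k >= 1.
Equations for k = 0 and k = 1 (AR order 1):
  gamma(0) = phi_1 gamma(1) + c_0
  gamma(1) = phi_1 gamma(0) + c_1
Substituting the second into the first: gamma(0) (1 - phi_1^2) = c_0 + phi_1 c_1, so
  gamma(0) = c_0 / (1 - phi_1^2) = 2 / (1 - (0.681)^2) = 2 / 0.536239 = 3.72968.
  gamma(1) = phi_1 gamma(0) = (0.681)(3.72968) = 2.539912.
Therefore gamma(1) = 2.5399 (to 4 decimal places).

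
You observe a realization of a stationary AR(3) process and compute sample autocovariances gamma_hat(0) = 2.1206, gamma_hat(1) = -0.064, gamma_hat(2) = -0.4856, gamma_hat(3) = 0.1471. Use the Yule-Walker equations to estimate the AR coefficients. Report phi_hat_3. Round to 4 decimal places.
\hat\phi_{3} = 0.0570

The Yule-Walker equations for an AR(p) process read, in matrix form,
  Gamma_p phi = r_p,   with   (Gamma_p)_{ij} = gamma(|i - j|),
                       (r_p)_i = gamma(i),   i,j = 1..p.
Substitute the sample gammas (Toeplitz matrix and right-hand side of size 3):
  Gamma_p = [[2.1206, -0.064, -0.4856], [-0.064, 2.1206, -0.064], [-0.4856, -0.064, 2.1206]]
  r_p     = [-0.064, -0.4856, 0.1471]
Written out (R1..R3):
  (R1) 2.1206 phi_1 - 0.064 phi_2 - 0.4856 phi_3 = -0.064
  (R2) -0.064 phi_1 + 2.1206 phi_2 - 0.064 phi_3 = -0.4856
  (R3) -0.4856 phi_1 - 0.064 phi_2 + 2.1206 phi_3 = 0.1471
Gaussian elimination:
  R2 <- R2 - (-0.064/2.1206) R1 = R2 - (-0.03018) R1:  2.118668 phi_2 - 0.078655 phi_3 = -0.487532
  R3 <- R3 - (-0.4856/2.1206) R1 = R3 - (-0.228992) R1:  -0.078655 phi_2 + 2.009402 phi_3 = 0.132445
  R3 <- R3 - (-0.078655/2.118668) R2 = R3 - (-0.037125) R2:  2.006482 phi_3 = 0.114345
Back-substitution:
  phi_hat_3 = 0.114345 / 2.006482 = 0.056988
  phi_hat_2 = (-0.487532 - (-0.078655)(0.056988)) / 2.118668 = -0.227997
  phi_hat_1 = (-0.064 - (-0.064)(-0.227997) - (-0.4856)(0.056988)) / 2.1206 = -0.024011
So phi_hat = [-0.0240, -0.2280, 0.0570].
Therefore phi_hat_3 = 0.0570.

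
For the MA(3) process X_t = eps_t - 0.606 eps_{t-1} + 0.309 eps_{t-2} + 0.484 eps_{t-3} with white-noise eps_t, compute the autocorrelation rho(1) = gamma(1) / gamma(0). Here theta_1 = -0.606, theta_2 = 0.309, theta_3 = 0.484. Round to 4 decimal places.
\rho(1) = -0.3793

For an MA(q) process with theta_0 = 1, the autocovariance is
  gamma(k) = sigma^2 * sum_{i=0..q-k} theta_i * theta_{i+k},
and rho(k) = gamma(k) / gamma(0). Sigma^2 cancels.
  numerator   = (1)*(-0.606) + (-0.606)*(0.309) + (0.309)*(0.484) = -0.643698.
  denominator = (1)^2 + (-0.606)^2 + (0.309)^2 + (0.484)^2 = 1.696973.
  rho(1) = -0.643698 / 1.696973 = -0.3793.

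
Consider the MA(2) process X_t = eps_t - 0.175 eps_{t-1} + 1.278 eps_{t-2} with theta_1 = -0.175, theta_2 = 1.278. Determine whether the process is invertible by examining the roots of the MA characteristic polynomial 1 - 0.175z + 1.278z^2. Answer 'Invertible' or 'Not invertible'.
\text{Not invertible}

The MA(q) characteristic polynomial is P(z) = 1 - 0.175z + 1.278z^2.
Invertibility requires all roots to lie outside the unit circle, i.e. |z| > 1 for every root.
Set 1 + (-0.175) z + (1.278) z^2 = 0, i.e. a z^2 + b z + c = 0 with a = 1.278, b = -0.175, c = 1.
Discriminant D = b^2 - 4ac = (-0.175)^2 - 4*(1.278)*1 = 0.030625 - (5.112) = -5.081375.
D < 0, so the roots are the complex-conjugate pair z = (-b +/- i sqrt(-D)) / (2a) = 0.0685 +/- 0.8819i.
For a conjugate pair |z|^2 = z * conj(z) = (product of roots) = c/a = 1/(1.278) = 0.782473, so |z| = sqrt(0.782473) = 0.8846 for both roots.
Moduli of all roots: 0.8846, 0.8846.
All moduli strictly greater than 1? No.
Verdict: Not invertible.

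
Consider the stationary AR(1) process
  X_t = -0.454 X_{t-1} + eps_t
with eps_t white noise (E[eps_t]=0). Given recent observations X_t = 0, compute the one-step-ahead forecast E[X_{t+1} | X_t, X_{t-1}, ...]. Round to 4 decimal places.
E[X_{t+1} \mid \mathcal F_t] = 0.0000

For an AR(p) model X_t = c + sum_i phi_i X_{t-i} + eps_t, the
one-step-ahead conditional mean is
  E[X_{t+1} | X_t, ...] = c + sum_i phi_i X_{t+1-i}.
Substitute known values:
  E[X_{t+1} | ...] = (-0.454) * (0)
                   = 0.0000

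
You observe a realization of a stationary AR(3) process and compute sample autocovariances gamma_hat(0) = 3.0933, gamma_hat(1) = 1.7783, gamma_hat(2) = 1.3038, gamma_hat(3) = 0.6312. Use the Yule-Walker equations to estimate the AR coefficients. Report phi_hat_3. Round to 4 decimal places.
\hat\phi_{3} = -0.1270

The Yule-Walker equations for an AR(p) process read, in matrix form,
  Gamma_p phi = r_p,   with   (Gamma_p)_{ij} = gamma(|i - j|),
                       (r_p)_i = gamma(i),   i,j = 1..p.
Substitute the sample gammas (Toeplitz matrix and right-hand side of size 3):
  Gamma_p = [[3.0933, 1.7783, 1.3038], [1.7783, 3.0933, 1.7783], [1.3038, 1.7783, 3.0933]]
  r_p     = [1.7783, 1.3038, 0.6312]
Written out (R1..R3):
  (R1) 3.0933 phi_1 + 1.7783 phi_2 + 1.3038 phi_3 = 1.7783
  (R2) 1.7783 phi_1 + 3.0933 phi_2 + 1.7783 phi_3 = 1.3038
  (R3) 1.3038 phi_1 + 1.7783 phi_2 + 3.0933 phi_3 = 0.6312
Gaussian elimination:
  R2 <- R2 - (1.7783/3.0933) R1 = R2 - (0.574888) R1:  2.070977 phi_2 + 1.028761 phi_3 = 0.281477
  R3 <- R3 - (1.3038/3.0933) R1 = R3 - (0.421492) R1:  1.028761 phi_2 + 2.543759 phi_3 = -0.118339
  R3 <- R3 - (1.028761/2.070977) R2 = R3 - (0.496752) R2:  2.03272 phi_3 = -0.258163
Back-substitution:
  phi_hat_3 = -0.258163 / 2.03272 = -0.127004
  phi_hat_2 = (0.281477 - (1.028761)(-0.127004)) / 2.070977 = 0.199004
  phi_hat_1 = (1.7783 - (1.7783)(0.199004) - (1.3038)(-0.127004)) / 3.0933 = 0.514013
So phi_hat = [0.5140, 0.1990, -0.1270].
Therefore phi_hat_3 = -0.1270.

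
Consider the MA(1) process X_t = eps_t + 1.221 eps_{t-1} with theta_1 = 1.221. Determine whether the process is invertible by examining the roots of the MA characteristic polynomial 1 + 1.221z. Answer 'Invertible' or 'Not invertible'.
\text{Not invertible}

The MA(q) characteristic polynomial is P(z) = 1 + 1.221z.
Invertibility requires all roots to lie outside the unit circle, i.e. |z| > 1 for every root.
This is linear in z: 1 + (1.221) z = 0  =>  z = -1/(1.221) = -0.819001,  |z| = 0.819001.
Moduli of all roots: 0.8190.
All moduli strictly greater than 1? No.
Verdict: Not invertible.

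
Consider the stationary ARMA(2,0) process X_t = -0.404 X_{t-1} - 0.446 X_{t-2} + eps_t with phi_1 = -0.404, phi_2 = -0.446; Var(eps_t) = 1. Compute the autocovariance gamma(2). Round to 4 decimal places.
\gamma(2) = -0.4511

Multiply the model equation by X_{t-k} and take expectations. With theta_0 = psi_0 = 1 and psi_j the MA(infinity) weights, this gives
  gamma(k) - sum_i phi_i gamma(k-i) = c_k,
  c_k = sigma^2 * sum_{j=k..q} theta_j psi_{j-k}   (c_k = 0 for k > q),
using gamma(-m) = gamma(m).
Pure AR (q = 0): c_0 = sigma^2 = 1, c_k = 0 for k >= 1.
Equations for k = 0, 1, 2 (AR order 2, c_2 = 0):
  (E0) gamma(0) = phi_1 gamma(1) + phi_2 gamma(2) + c_0
  (E1) gamma(1) = phi_1 gamma(0) + phi_2 gamma(1) + c_1
  (E2) gamma(2) = phi_1 gamma(1) + phi_2 gamma(0)
From (E1): gamma(1) = A gamma(0) + B with
  A = phi_1 / (1 - phi_2) = -0.404 / 1.446 = -0.279391,   B = c_1 / (1 - phi_2) = 0 / 1.446 = 0.
Insert (E2) into (E0): gamma(0) (1 - phi_2^2) = phi_1 (1 + phi_2) gamma(1) + c_0.
  phi_1 (1 + phi_2) = (-0.404)(0.554) = -0.223816,   1 - phi_2^2 = 0.801084.
Replace gamma(1) by A gamma(0) + B and collect gamma(0):
  gamma(0) [0.801084 - (-0.223816)(-0.279391)] = c_0 = 1
  gamma(0) * 0.738552 = 1
  gamma(0) = 1 / 0.738552 = 1.354001.
  gamma(1) = A gamma(0) = (-0.279391)(1.354001) = -0.378296.
  gamma(2) = phi_1 gamma(1) + phi_2 gamma(0) = (-0.404)(-0.378296) + (-0.446)(1.354001) = -0.451053.
Therefore gamma(2) = -0.4511 (to 4 decimal places).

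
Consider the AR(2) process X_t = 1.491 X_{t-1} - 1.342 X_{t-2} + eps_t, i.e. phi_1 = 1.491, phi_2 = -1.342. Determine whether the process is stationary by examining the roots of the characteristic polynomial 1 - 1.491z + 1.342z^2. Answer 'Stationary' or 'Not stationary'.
\text{Not stationary}

The AR(p) characteristic polynomial is P(z) = 1 - 1.491z + 1.342z^2.
Stationarity requires all roots to lie outside the unit circle, i.e. |z| > 1 for every root.
Set 1 + (-1.491) z + (1.342) z^2 = 0, i.e. a z^2 + b z + c = 0 with a = 1.342, b = -1.491, c = 1.
Discriminant D = b^2 - 4ac = (-1.491)^2 - 4*(1.342)*1 = 2.223081 - (5.368) = -3.144919.
D < 0, so the roots are the complex-conjugate pair z = (-b +/- i sqrt(-D)) / (2a) = 0.5555 +/- 0.6607i.
For a conjugate pair |z|^2 = z * conj(z) = (product of roots) = c/a = 1/(1.342) = 0.745156, so |z| = sqrt(0.745156) = 0.8632 for both roots.
Moduli of all roots: 0.8632, 0.8632.
All moduli strictly greater than 1? No.
Verdict: Not stationary.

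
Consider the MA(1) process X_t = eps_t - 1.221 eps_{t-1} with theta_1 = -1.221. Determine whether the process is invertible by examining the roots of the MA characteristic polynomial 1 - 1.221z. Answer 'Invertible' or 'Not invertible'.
\text{Not invertible}

The MA(q) characteristic polynomial is P(z) = 1 - 1.221z.
Invertibility requires all roots to lie outside the unit circle, i.e. |z| > 1 for every root.
This is linear in z: 1 + (-1.221) z = 0  =>  z = -1/(-1.221) = 0.819001,  |z| = 0.819001.
Moduli of all roots: 0.8190.
All moduli strictly greater than 1? No.
Verdict: Not invertible.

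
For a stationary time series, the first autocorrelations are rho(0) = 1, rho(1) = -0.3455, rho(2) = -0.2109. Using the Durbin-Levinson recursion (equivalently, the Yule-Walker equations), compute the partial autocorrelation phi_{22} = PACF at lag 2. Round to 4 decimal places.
\phi_{22} = -0.3750

The PACF at lag k is phi_{kk}, the last component of the solution
to the Yule-Walker system G_k phi = r_k where
  (G_k)_{ij} = rho(|i - j|), (r_k)_i = rho(i), i,j = 1..k.
Equivalently, Durbin-Levinson gives phi_{kk} iteratively:
  phi_{11} = rho(1)
  phi_{kk} = [rho(k) - sum_{j=1..k-1} phi_{k-1,j} rho(k-j)]
            / [1 - sum_{j=1..k-1} phi_{k-1,j} rho(j)],
  phi_{k,j} = phi_{k-1,j} - phi_{kk} phi_{k-1,k-j},  j = 1..k-1.
Step k = 1:
  phi_11 = rho(1) = -0.3455.
Step k = 2:
  phi_22 = [rho(2) - phi_11 rho(1)] / [1 - phi_11 rho(1)] = [-0.2109 - (-0.3455)(-0.3455)] / [1 - (-0.3455)(-0.3455)]
         = -0.33027025 / 0.88062975 = -0.375.
Therefore phi_{22} = -0.3750.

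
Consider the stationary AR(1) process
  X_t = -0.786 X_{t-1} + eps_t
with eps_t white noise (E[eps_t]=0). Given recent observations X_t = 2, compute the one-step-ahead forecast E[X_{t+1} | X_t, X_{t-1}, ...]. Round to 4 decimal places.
E[X_{t+1} \mid \mathcal F_t] = -1.5720

For an AR(p) model X_t = c + sum_i phi_i X_{t-i} + eps_t, the
one-step-ahead conditional mean is
  E[X_{t+1} | X_t, ...] = c + sum_i phi_i X_{t+1-i}.
Substitute known values:
  E[X_{t+1} | ...] = (-0.786) * (2)
                   = -1.5720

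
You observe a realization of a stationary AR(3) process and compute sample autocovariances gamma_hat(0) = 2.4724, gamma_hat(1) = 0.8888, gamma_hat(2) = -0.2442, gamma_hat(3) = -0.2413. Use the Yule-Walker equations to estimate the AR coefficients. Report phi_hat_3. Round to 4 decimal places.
\hat\phi_{3} = 0.0510

The Yule-Walker equations for an AR(p) process read, in matrix form,
  Gamma_p phi = r_p,   with   (Gamma_p)_{ij} = gamma(|i - j|),
                       (r_p)_i = gamma(i),   i,j = 1..p.
Substitute the sample gammas (Toeplitz matrix and right-hand side of size 3):
  Gamma_p = [[2.4724, 0.8888, -0.2442], [0.8888, 2.4724, 0.8888], [-0.2442, 0.8888, 2.4724]]
  r_p     = [0.8888, -0.2442, -0.2413]
Written out (R1..R3):
  (R1) 2.4724 phi_1 + 0.8888 phi_2 - 0.2442 phi_3 = 0.8888
  (R2) 0.8888 phi_1 + 2.4724 phi_2 + 0.8888 phi_3 = -0.2442
  (R3) -0.2442 phi_1 + 0.8888 phi_2 + 2.4724 phi_3 = -0.2413
Gaussian elimination:
  R2 <- R2 - (0.8888/2.4724) R1 = R2 - (0.359489) R1:  2.152886 phi_2 + 0.976587 phi_3 = -0.563714
  R3 <- R3 - (-0.2442/2.4724) R1 = R3 - (-0.09877) R1:  0.976587 phi_2 + 2.44828 phi_3 = -0.153513
  R3 <- R3 - (0.976587/2.152886) R2 = R3 - (0.453618) R2:  2.005283 phi_3 = 0.102198
Back-substitution:
  phi_hat_3 = 0.102198 / 2.005283 = 0.050964
  phi_hat_2 = (-0.563714 - (0.976587)(0.050964)) / 2.152886 = -0.284959
  phi_hat_1 = (0.8888 - (0.8888)(-0.284959) - (-0.2442)(0.050964)) / 2.4724 = 0.466962
So phi_hat = [0.4670, -0.2850, 0.0510].
Therefore phi_hat_3 = 0.0510.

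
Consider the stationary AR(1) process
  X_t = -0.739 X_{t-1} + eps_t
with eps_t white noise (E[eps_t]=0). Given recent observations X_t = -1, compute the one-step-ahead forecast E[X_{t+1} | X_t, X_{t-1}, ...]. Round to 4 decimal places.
E[X_{t+1} \mid \mathcal F_t] = 0.7390

For an AR(p) model X_t = c + sum_i phi_i X_{t-i} + eps_t, the
one-step-ahead conditional mean is
  E[X_{t+1} | X_t, ...] = c + sum_i phi_i X_{t+1-i}.
Substitute known values:
  E[X_{t+1} | ...] = (-0.739) * (-1)
                   = 0.7390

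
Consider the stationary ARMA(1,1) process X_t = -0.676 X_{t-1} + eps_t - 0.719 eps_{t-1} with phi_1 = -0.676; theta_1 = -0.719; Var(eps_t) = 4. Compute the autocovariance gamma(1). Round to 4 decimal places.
\gamma(1) = -15.2703

Multiply the model equation by X_{t-k} and take expectations. With theta_0 = psi_0 = 1 and psi_j the MA(infinity) weights, this gives
  gamma(k) - sum_i phi_i gamma(k-i) = c_k,
  c_k = sigma^2 * sum_{j=k..q} theta_j psi_{j-k}   (c_k = 0 for k > q),
using gamma(-m) = gamma(m).
psi-weights needed (psi_j = theta_j + sum_i phi_i psi_{j-i}):
  psi_1 = theta_1 + phi_1 = -0.719 + (-0.676) = -1.395
Right-hand sides:
  c_0 = sigma^2 (1 + theta_1 psi_1) = 4 * (1 + (-0.719)(-1.395)) = 4 * 2.003005 = 8.01202
  c_1 = sigma^2 theta_1 = 4 * (-0.719) = -2.876
  c_2 = 0
Equations for k = 0 and k = 1 (AR order 1):
  gamma(0) = phi_1 gamma(1) + c_0
  gamma(1) = phi_1 gamma(0) + c_1
Substituting the second into the first: gamma(0) (1 - phi_1^2) = c_0 + phi_1 c_1, so
  gamma(0) = (c_0 + phi_1 c_1) / (1 - phi_1^2) = (8.01202 + (-0.676)(-2.876)) / (1 - (-0.676)^2) = 9.956196 / 0.543024 = 18.334726.
  gamma(1) = phi_1 gamma(0) + c_1 = (-0.676)(18.334726) + (-2.876) = -15.270274.
Therefore gamma(1) = -15.2703 (to 4 decimal places).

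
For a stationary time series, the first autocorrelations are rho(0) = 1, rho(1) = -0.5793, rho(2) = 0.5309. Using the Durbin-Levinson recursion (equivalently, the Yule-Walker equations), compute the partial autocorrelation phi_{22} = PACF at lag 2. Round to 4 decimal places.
\phi_{22} = 0.2940

The PACF at lag k is phi_{kk}, the last component of the solution
to the Yule-Walker system G_k phi = r_k where
  (G_k)_{ij} = rho(|i - j|), (r_k)_i = rho(i), i,j = 1..k.
Equivalently, Durbin-Levinson gives phi_{kk} iteratively:
  phi_{11} = rho(1)
  phi_{kk} = [rho(k) - sum_{j=1..k-1} phi_{k-1,j} rho(k-j)]
            / [1 - sum_{j=1..k-1} phi_{k-1,j} rho(j)],
  phi_{k,j} = phi_{k-1,j} - phi_{kk} phi_{k-1,k-j},  j = 1..k-1.
Step k = 1:
  phi_11 = rho(1) = -0.5793.
Step k = 2:
  phi_22 = [rho(2) - phi_11 rho(1)] / [1 - phi_11 rho(1)] = [0.5309 - (-0.5793)(-0.5793)] / [1 - (-0.5793)(-0.5793)]
         = 0.19531151 / 0.66441151 = 0.294.
Therefore phi_{22} = 0.2940.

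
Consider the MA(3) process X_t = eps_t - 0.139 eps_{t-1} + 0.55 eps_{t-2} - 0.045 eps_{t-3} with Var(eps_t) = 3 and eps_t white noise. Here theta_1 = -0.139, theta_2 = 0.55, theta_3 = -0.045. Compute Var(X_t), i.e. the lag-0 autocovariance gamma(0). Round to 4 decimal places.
\gamma(0) = 3.9715

For an MA(q) process X_t = eps_t + sum_i theta_i eps_{t-i} with
Var(eps_t) = sigma^2, the variance is
  gamma(0) = sigma^2 * (1 + sum_i theta_i^2).
  sum_i theta_i^2 = (-0.139)^2 + (0.55)^2 + (-0.045)^2 = 0.019321 + 0.3025 + 0.002025 = 0.323846.
  gamma(0) = 3 * (1 + 0.323846) = 3 * 1.323846 = 3.971538, which rounds to 3.9715.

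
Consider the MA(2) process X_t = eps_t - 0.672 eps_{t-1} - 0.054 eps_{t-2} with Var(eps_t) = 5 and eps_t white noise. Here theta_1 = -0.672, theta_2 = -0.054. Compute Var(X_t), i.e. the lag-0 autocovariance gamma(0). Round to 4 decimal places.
\gamma(0) = 7.2725

For an MA(q) process X_t = eps_t + sum_i theta_i eps_{t-i} with
Var(eps_t) = sigma^2, the variance is
  gamma(0) = sigma^2 * (1 + sum_i theta_i^2).
  sum_i theta_i^2 = (-0.672)^2 + (-0.054)^2 = 0.451584 + 0.002916 = 0.4545.
  gamma(0) = 5 * (1 + 0.4545) = 5 * 1.4545 = 7.2725.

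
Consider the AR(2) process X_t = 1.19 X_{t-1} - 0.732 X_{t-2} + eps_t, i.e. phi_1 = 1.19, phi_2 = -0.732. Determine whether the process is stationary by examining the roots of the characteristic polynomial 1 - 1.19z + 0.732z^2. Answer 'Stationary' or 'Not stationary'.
\text{Stationary}

The AR(p) characteristic polynomial is P(z) = 1 - 1.19z + 0.732z^2.
Stationarity requires all roots to lie outside the unit circle, i.e. |z| > 1 for every root.
Set 1 + (-1.19) z + (0.732) z^2 = 0, i.e. a z^2 + b z + c = 0 with a = 0.732, b = -1.19, c = 1.
Discriminant D = b^2 - 4ac = (-1.19)^2 - 4*(0.732)*1 = 1.4161 - (2.928) = -1.5119.
D < 0, so the roots are the complex-conjugate pair z = (-b +/- i sqrt(-D)) / (2a) = 0.8128 +/- 0.8399i.
For a conjugate pair |z|^2 = z * conj(z) = (product of roots) = c/a = 1/(0.732) = 1.36612, so |z| = sqrt(1.36612) = 1.1688 for both roots.
Moduli of all roots: 1.1688, 1.1688.
All moduli strictly greater than 1? Yes.
Verdict: Stationary.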